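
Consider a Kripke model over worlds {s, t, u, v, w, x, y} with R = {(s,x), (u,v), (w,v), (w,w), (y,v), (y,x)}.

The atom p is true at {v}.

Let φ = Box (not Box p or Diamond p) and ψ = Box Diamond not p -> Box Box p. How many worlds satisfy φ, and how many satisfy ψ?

3 and 7

For Box (not Box p or Diamond p):
s: successors {x}; not Box p or Diamond p there: x:F. ✗
t: no successors, so Box (not Box p or Diamond p) holds vacuously. ✓
u: successors {v}; not Box p or Diamond p there: v:F. ✗
v: no successors, so Box (not Box p or Diamond p) holds vacuously. ✓
w: successors {v, w}; not Box p or Diamond p there: v:F, w:T. ✗
x: no successors, so Box (not Box p or Diamond p) holds vacuously. ✓
y: successors {v, x}; not Box p or Diamond p there: v:F, x:F. ✗
— 3 worlds.
For Box Diamond not p -> Box Box p:
s: Box Diamond not p is F, Box Box p is T. ✓
t: Box Diamond not p is T, Box Box p is T. ✓
u: Box Diamond not p is F, Box Box p is T. ✓
v: Box Diamond not p is T, Box Box p is T. ✓
w: Box Diamond not p is F, Box Box p is F. ✓
x: Box Diamond not p is T, Box Box p is T. ✓
y: Box Diamond not p is F, Box Box p is T. ✓
— 7 worlds.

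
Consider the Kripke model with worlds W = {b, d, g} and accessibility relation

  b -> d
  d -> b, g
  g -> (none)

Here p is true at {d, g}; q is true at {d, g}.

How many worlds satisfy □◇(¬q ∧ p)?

1

b: successors {d}; ◇(¬q ∧ p) there: d:F. ✗
d: successors {b, g}; ◇(¬q ∧ p) there: b:F, g:F. ✗
g: no successors, so □◇(¬q ∧ p) holds vacuously. ✓
Satisfying worlds: {g}.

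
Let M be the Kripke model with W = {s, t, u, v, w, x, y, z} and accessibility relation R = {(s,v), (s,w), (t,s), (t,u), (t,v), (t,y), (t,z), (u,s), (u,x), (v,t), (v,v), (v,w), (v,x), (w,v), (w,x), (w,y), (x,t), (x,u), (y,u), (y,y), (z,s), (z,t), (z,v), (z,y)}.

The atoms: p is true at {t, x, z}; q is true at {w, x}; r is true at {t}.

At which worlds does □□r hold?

∅

s: successors {v, w}; □r there: v:F, w:F. ✗
t: successors {s, u, v, y, z}; □r there: s:F, u:F, v:F, y:F, z:F. ✗
u: successors {s, x}; □r there: s:F, x:F. ✗
v: successors {t, v, w, x}; □r there: t:F, v:F, w:F, x:F. ✗
w: successors {v, x, y}; □r there: v:F, x:F, y:F. ✗
x: successors {t, u}; □r there: t:F, u:F. ✗
y: successors {u, y}; □r there: u:F, y:F. ✗
z: successors {s, t, v, y}; □r there: s:F, t:F, v:F, y:F. ✗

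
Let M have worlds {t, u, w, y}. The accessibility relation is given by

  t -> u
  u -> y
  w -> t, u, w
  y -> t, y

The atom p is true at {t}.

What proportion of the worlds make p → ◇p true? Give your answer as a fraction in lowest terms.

3/4

t: p is T, ◇p is F. ✗
u: p is F, ◇p is F. ✓
w: p is F, ◇p is T. ✓
y: p is F, ◇p is T. ✓
That's 3 of 4 worlds, so 3/4.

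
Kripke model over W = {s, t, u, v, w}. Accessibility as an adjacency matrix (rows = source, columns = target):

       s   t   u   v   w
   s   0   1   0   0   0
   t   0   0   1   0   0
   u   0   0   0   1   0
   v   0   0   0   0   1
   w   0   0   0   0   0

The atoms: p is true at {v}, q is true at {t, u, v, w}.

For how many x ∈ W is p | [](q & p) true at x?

s: p is F, [](q & p) is F. ✗
t: p is F, [](q & p) is F. ✗
u: p is F, [](q & p) is T. ✓
v: p is T, [](q & p) is F. ✓
w: p is F, [](q & p) is T. ✓
Satisfying worlds: {u, v, w}.

3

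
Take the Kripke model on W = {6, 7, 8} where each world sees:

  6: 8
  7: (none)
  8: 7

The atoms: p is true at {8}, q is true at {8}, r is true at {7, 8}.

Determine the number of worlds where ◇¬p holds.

1

6: successors {8}; ¬p there: 8:F. ✗
7: no successors, so ◇¬p fails. ✗
8: successors {7}; ¬p there: 7:T. ✓
Satisfying worlds: {8}.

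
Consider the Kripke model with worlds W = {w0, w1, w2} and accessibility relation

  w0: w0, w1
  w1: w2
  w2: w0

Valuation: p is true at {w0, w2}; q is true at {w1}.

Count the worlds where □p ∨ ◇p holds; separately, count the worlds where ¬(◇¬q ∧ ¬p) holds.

For □p ∨ ◇p:
w0: □p is F, ◇p is T. ✓
w1: □p is T, ◇p is T. ✓
w2: □p is T, ◇p is T. ✓
— 3 worlds.
For ¬(◇¬q ∧ ¬p):
w0: ◇¬q ∧ ¬p is F. ✓
w1: ◇¬q ∧ ¬p is T. ✗
w2: ◇¬q ∧ ¬p is F. ✓
— 2 worlds.

3 and 2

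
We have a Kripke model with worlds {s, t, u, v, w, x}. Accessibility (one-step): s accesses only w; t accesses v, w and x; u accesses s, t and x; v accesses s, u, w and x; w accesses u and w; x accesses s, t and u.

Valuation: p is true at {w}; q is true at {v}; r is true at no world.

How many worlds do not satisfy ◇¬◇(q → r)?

6

s: successors {w}; ¬◇(q → r) there: w:F. ✗
t: successors {v, w, x}; ¬◇(q → r) there: v:F, w:F, x:F. ✗
u: successors {s, t, x}; ¬◇(q → r) there: s:F, t:F, x:F. ✗
v: successors {s, u, w, x}; ¬◇(q → r) there: s:F, u:F, w:F, x:F. ✗
w: successors {u, w}; ¬◇(q → r) there: u:F, w:F. ✗
x: successors {s, t, u}; ¬◇(q → r) there: s:F, t:F, u:F. ✗
Satisfying worlds: ∅.
So ◇¬◇(q → r) fails at the other 6 worlds.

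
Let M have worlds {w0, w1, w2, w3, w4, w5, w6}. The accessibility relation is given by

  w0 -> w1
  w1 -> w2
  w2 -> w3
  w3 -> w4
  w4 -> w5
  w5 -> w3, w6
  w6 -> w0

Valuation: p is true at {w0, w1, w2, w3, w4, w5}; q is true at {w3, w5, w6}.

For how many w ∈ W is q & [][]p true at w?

3

w0: q is F, [][]p is T. ✗
w1: q is F, [][]p is T. ✗
w2: q is F, [][]p is T. ✗
w3: q is T, [][]p is T. ✓
w4: q is F, [][]p is F. ✗
w5: q is T, [][]p is T. ✓
w6: q is T, [][]p is T. ✓
Satisfying worlds: {w3, w5, w6}.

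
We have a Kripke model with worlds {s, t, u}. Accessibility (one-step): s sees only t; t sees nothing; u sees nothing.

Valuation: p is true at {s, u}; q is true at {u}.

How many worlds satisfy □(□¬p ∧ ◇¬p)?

s: successors {t}; □¬p ∧ ◇¬p there: t:F. ✗
t: no successors, so □(□¬p ∧ ◇¬p) holds vacuously. ✓
u: no successors, so □(□¬p ∧ ◇¬p) holds vacuously. ✓
Satisfying worlds: {t, u}.

2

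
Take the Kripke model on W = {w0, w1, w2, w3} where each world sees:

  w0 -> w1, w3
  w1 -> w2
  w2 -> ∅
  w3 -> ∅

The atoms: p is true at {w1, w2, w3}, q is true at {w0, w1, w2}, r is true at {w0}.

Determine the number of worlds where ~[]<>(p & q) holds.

2

w0: []<>(p & q) is F. ✓
w1: []<>(p & q) is F. ✓
w2: []<>(p & q) is T. ✗
w3: []<>(p & q) is T. ✗
Satisfying worlds: {w0, w1}.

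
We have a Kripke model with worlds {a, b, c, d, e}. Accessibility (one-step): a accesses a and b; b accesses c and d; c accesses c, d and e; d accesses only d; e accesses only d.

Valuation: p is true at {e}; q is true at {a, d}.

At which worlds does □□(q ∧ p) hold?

∅

a: successors {a, b}; □(q ∧ p) there: a:F, b:F. ✗
b: successors {c, d}; □(q ∧ p) there: c:F, d:F. ✗
c: successors {c, d, e}; □(q ∧ p) there: c:F, d:F, e:F. ✗
d: successors {d}; □(q ∧ p) there: d:F. ✗
e: successors {d}; □(q ∧ p) there: d:F. ✗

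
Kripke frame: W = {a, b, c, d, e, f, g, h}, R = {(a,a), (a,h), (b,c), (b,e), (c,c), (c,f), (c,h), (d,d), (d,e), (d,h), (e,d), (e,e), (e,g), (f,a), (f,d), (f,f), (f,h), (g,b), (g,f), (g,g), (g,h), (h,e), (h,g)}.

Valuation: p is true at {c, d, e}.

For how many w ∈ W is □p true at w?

1

a: successors {a, h}; p there: a:F, h:F. ✗
b: successors {c, e}; p there: c:T, e:T. ✓
c: successors {c, f, h}; p there: c:T, f:F, h:F. ✗
d: successors {d, e, h}; p there: d:T, e:T, h:F. ✗
e: successors {d, e, g}; p there: d:T, e:T, g:F. ✗
f: successors {a, d, f, h}; p there: a:F, d:T, f:F, h:F. ✗
g: successors {b, f, g, h}; p there: b:F, f:F, g:F, h:F. ✗
h: successors {e, g}; p there: e:T, g:F. ✗
Satisfying worlds: {b}.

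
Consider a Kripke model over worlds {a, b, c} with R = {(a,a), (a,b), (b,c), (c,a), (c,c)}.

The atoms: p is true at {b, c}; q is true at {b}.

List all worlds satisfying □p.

{b}

a: successors {a, b}; p there: a:F, b:T. ✗
b: successors {c}; p there: c:T. ✓
c: successors {a, c}; p there: a:F, c:T. ✗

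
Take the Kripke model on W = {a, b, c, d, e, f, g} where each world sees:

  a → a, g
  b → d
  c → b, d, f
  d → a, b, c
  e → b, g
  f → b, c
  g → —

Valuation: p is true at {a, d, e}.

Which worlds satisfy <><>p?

{a, b, c, d, e, f}

a: successors {a, g}; <>p there: a:T, g:F. ✓
b: successors {d}; <>p there: d:T. ✓
c: successors {b, d, f}; <>p there: b:T, d:T, f:F. ✓
d: successors {a, b, c}; <>p there: a:T, b:T, c:T. ✓
e: successors {b, g}; <>p there: b:T, g:F. ✓
f: successors {b, c}; <>p there: b:T, c:T. ✓
g: no successors, so <><>p fails. ✗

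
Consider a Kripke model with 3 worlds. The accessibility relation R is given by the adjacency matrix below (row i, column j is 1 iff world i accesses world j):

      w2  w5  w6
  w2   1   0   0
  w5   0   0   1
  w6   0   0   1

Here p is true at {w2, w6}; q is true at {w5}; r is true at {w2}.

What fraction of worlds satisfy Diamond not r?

w2: successors {w2}; not r there: w2:F. ✗
w5: successors {w6}; not r there: w6:T. ✓
w6: successors {w6}; not r there: w6:T. ✓
That's 2 of 3 worlds, so 2/3.

2/3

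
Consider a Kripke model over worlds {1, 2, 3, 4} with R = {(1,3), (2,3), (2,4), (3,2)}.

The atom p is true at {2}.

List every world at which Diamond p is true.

1: successors {3}; p there: 3:F. ✗
2: successors {3, 4}; p there: 3:F, 4:F. ✗
3: successors {2}; p there: 2:T. ✓
4: no successors, so Diamond p fails. ✗

{3}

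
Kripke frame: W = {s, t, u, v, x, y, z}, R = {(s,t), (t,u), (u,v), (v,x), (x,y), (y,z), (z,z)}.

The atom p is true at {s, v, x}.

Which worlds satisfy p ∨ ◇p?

{s, u, v, x}

s: p is T, ◇p is F. ✓
t: p is F, ◇p is F. ✗
u: p is F, ◇p is T. ✓
v: p is T, ◇p is T. ✓
x: p is T, ◇p is F. ✓
y: p is F, ◇p is F. ✗
z: p is F, ◇p is F. ✗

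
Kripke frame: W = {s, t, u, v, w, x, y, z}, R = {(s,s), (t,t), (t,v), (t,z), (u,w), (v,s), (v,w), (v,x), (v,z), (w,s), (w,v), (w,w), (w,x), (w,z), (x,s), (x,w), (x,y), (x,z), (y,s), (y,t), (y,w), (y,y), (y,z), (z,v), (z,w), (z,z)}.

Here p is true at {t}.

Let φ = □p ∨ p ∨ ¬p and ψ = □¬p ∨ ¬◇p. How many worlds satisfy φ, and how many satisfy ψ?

8 and 6

For □p ∨ p ∨ ¬p:
s: □p ∨ p is F, ¬p is T. ✓
t: □p ∨ p is T, ¬p is F. ✓
u: □p ∨ p is F, ¬p is T. ✓
v: □p ∨ p is F, ¬p is T. ✓
w: □p ∨ p is F, ¬p is T. ✓
x: □p ∨ p is F, ¬p is T. ✓
y: □p ∨ p is F, ¬p is T. ✓
z: □p ∨ p is F, ¬p is T. ✓
— 8 worlds.
For □¬p ∨ ¬◇p:
s: □¬p is T, ¬◇p is T. ✓
t: □¬p is F, ¬◇p is F. ✗
u: □¬p is T, ¬◇p is T. ✓
v: □¬p is T, ¬◇p is T. ✓
w: □¬p is T, ¬◇p is T. ✓
x: □¬p is T, ¬◇p is T. ✓
y: □¬p is F, ¬◇p is F. ✗
z: □¬p is T, ¬◇p is T. ✓
— 6 worlds.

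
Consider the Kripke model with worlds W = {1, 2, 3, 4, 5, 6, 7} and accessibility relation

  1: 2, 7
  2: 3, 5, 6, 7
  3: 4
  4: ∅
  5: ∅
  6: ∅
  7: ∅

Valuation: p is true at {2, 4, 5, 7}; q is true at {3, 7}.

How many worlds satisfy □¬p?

4

1: successors {2, 7}; ¬p there: 2:F, 7:F. ✗
2: successors {3, 5, 6, 7}; ¬p there: 3:T, 5:F, 6:T, 7:F. ✗
3: successors {4}; ¬p there: 4:F. ✗
4: no successors, so □¬p holds vacuously. ✓
5: no successors, so □¬p holds vacuously. ✓
6: no successors, so □¬p holds vacuously. ✓
7: no successors, so □¬p holds vacuously. ✓
Satisfying worlds: {4, 5, 6, 7}.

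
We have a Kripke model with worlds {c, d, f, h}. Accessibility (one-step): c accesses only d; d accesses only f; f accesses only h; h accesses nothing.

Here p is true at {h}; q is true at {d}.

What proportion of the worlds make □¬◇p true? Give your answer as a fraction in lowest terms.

c: successors {d}; ¬◇p there: d:T. ✓
d: successors {f}; ¬◇p there: f:F. ✗
f: successors {h}; ¬◇p there: h:T. ✓
h: no successors, so □¬◇p holds vacuously. ✓
That's 3 of 4 worlds, so 3/4.

3/4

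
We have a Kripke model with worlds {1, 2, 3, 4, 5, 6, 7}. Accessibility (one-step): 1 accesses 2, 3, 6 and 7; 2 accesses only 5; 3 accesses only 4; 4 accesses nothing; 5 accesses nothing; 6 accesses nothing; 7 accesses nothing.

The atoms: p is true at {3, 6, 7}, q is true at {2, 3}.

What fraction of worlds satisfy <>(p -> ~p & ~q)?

1: successors {2, 3, 6, 7}; p -> ~p & ~q there: 2:T, 3:F, 6:F, 7:F. ✓
2: successors {5}; p -> ~p & ~q there: 5:T. ✓
3: successors {4}; p -> ~p & ~q there: 4:T. ✓
4: no successors, so <>(p -> ~p & ~q) fails. ✗
5: no successors, so <>(p -> ~p & ~q) fails. ✗
6: no successors, so <>(p -> ~p & ~q) fails. ✗
7: no successors, so <>(p -> ~p & ~q) fails. ✗
That's 3 of 7 worlds, so 3/7.

3/7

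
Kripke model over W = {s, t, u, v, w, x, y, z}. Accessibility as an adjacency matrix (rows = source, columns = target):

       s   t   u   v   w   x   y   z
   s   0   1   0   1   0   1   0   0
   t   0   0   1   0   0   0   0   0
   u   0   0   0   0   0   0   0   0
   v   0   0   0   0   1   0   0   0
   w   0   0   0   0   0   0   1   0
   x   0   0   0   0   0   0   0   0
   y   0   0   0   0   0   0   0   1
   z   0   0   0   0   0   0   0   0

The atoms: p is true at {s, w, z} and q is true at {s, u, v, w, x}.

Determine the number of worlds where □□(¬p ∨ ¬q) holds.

7

s: successors {t, v, x}; □(¬p ∨ ¬q) there: t:T, v:F, x:T. ✗
t: successors {u}; □(¬p ∨ ¬q) there: u:T. ✓
u: no successors, so □□(¬p ∨ ¬q) holds vacuously. ✓
v: successors {w}; □(¬p ∨ ¬q) there: w:T. ✓
w: successors {y}; □(¬p ∨ ¬q) there: y:T. ✓
x: no successors, so □□(¬p ∨ ¬q) holds vacuously. ✓
y: successors {z}; □(¬p ∨ ¬q) there: z:T. ✓
z: no successors, so □□(¬p ∨ ¬q) holds vacuously. ✓
Satisfying worlds: {t, u, v, w, x, y, z}.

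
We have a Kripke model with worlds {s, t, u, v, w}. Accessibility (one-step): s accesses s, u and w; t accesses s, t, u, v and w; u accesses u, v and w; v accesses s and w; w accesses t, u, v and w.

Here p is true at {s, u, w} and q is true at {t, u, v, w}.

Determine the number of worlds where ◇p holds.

5

s: successors {s, u, w}; p there: s:T, u:T, w:T. ✓
t: successors {s, t, u, v, w}; p there: s:T, t:F, u:T, v:F, w:T. ✓
u: successors {u, v, w}; p there: u:T, v:F, w:T. ✓
v: successors {s, w}; p there: s:T, w:T. ✓
w: successors {t, u, v, w}; p there: t:F, u:T, v:F, w:T. ✓
Satisfying worlds: {s, t, u, v, w}.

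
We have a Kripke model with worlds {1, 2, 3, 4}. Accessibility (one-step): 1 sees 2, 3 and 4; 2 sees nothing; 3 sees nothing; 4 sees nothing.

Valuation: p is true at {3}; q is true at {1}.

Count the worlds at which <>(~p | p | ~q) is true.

1: successors {2, 3, 4}; ~p | p | ~q there: 2:T, 3:T, 4:T. ✓
2: no successors, so <>(~p | p | ~q) fails. ✗
3: no successors, so <>(~p | p | ~q) fails. ✗
4: no successors, so <>(~p | p | ~q) fails. ✗
Satisfying worlds: {1}.

1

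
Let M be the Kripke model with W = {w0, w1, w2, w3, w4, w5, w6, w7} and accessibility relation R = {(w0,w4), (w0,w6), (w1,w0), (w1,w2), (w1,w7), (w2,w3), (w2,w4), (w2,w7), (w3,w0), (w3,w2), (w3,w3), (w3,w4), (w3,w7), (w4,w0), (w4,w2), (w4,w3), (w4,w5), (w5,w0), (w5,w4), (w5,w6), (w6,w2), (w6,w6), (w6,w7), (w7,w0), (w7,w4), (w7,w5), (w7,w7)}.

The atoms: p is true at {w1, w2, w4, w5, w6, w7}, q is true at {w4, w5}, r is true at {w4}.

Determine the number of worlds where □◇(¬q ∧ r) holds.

0

w0: successors {w4, w6}; ◇(¬q ∧ r) there: w4:F, w6:F. ✗
w1: successors {w0, w2, w7}; ◇(¬q ∧ r) there: w0:F, w2:F, w7:F. ✗
w2: successors {w3, w4, w7}; ◇(¬q ∧ r) there: w3:F, w4:F, w7:F. ✗
w3: successors {w0, w2, w3, w4, w7}; ◇(¬q ∧ r) there: w0:F, w2:F, w3:F, w4:F, w7:F. ✗
w4: successors {w0, w2, w3, w5}; ◇(¬q ∧ r) there: w0:F, w2:F, w3:F, w5:F. ✗
w5: successors {w0, w4, w6}; ◇(¬q ∧ r) there: w0:F, w4:F, w6:F. ✗
w6: successors {w2, w6, w7}; ◇(¬q ∧ r) there: w2:F, w6:F, w7:F. ✗
w7: successors {w0, w4, w5, w7}; ◇(¬q ∧ r) there: w0:F, w4:F, w5:F, w7:F. ✗
Satisfying worlds: ∅.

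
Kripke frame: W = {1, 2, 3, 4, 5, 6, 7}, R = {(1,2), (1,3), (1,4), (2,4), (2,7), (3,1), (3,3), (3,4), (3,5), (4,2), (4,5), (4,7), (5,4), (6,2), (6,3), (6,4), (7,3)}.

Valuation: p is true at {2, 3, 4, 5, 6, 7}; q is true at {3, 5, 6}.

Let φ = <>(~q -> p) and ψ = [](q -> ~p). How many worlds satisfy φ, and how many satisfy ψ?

7 and 2

For <>(~q -> p):
1: successors {2, 3, 4}; ~q -> p there: 2:T, 3:T, 4:T. ✓
2: successors {4, 7}; ~q -> p there: 4:T, 7:T. ✓
3: successors {1, 3, 4, 5}; ~q -> p there: 1:F, 3:T, 4:T, 5:T. ✓
4: successors {2, 5, 7}; ~q -> p there: 2:T, 5:T, 7:T. ✓
5: successors {4}; ~q -> p there: 4:T. ✓
6: successors {2, 3, 4}; ~q -> p there: 2:T, 3:T, 4:T. ✓
7: successors {3}; ~q -> p there: 3:T. ✓
— 7 worlds.
For [](q -> ~p):
1: successors {2, 3, 4}; q -> ~p there: 2:T, 3:F, 4:T. ✗
2: successors {4, 7}; q -> ~p there: 4:T, 7:T. ✓
3: successors {1, 3, 4, 5}; q -> ~p there: 1:T, 3:F, 4:T, 5:F. ✗
4: successors {2, 5, 7}; q -> ~p there: 2:T, 5:F, 7:T. ✗
5: successors {4}; q -> ~p there: 4:T. ✓
6: successors {2, 3, 4}; q -> ~p there: 2:T, 3:F, 4:T. ✗
7: successors {3}; q -> ~p there: 3:F. ✗
— 2 worlds.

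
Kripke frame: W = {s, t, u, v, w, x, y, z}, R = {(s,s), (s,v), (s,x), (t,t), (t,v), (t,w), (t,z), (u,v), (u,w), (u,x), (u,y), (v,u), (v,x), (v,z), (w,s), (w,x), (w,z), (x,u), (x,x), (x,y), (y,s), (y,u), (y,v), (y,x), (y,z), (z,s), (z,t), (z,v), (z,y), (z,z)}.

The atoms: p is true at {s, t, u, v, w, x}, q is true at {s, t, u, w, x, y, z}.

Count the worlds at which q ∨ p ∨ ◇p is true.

s: q ∨ p is T, ◇p is T. ✓
t: q ∨ p is T, ◇p is T. ✓
u: q ∨ p is T, ◇p is T. ✓
v: q ∨ p is T, ◇p is T. ✓
w: q ∨ p is T, ◇p is T. ✓
x: q ∨ p is T, ◇p is T. ✓
y: q ∨ p is T, ◇p is T. ✓
z: q ∨ p is T, ◇p is T. ✓
Satisfying worlds: {s, t, u, v, w, x, y, z}.

8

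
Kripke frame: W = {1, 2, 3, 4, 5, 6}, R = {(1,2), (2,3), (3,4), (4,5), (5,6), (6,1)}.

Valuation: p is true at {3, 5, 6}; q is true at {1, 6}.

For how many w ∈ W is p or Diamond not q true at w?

1: p is F, Diamond not q is T. ✓
2: p is F, Diamond not q is T. ✓
3: p is T, Diamond not q is T. ✓
4: p is F, Diamond not q is T. ✓
5: p is T, Diamond not q is F. ✓
6: p is T, Diamond not q is F. ✓
Satisfying worlds: {1, 2, 3, 4, 5, 6}.

6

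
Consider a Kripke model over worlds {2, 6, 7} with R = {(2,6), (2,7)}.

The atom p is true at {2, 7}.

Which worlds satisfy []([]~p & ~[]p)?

{6, 7}

2: successors {6, 7}; []~p & ~[]p there: 6:F, 7:F. ✗
6: no successors, so []([]~p & ~[]p) holds vacuously. ✓
7: no successors, so []([]~p & ~[]p) holds vacuously. ✓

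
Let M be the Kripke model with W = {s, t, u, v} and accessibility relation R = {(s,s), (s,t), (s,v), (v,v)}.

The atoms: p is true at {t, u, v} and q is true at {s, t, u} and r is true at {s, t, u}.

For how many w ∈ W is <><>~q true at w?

2

s: successors {s, t, v}; <>~q there: s:T, t:F, v:T. ✓
t: no successors, so <><>~q fails. ✗
u: no successors, so <><>~q fails. ✗
v: successors {v}; <>~q there: v:T. ✓
Satisfying worlds: {s, v}.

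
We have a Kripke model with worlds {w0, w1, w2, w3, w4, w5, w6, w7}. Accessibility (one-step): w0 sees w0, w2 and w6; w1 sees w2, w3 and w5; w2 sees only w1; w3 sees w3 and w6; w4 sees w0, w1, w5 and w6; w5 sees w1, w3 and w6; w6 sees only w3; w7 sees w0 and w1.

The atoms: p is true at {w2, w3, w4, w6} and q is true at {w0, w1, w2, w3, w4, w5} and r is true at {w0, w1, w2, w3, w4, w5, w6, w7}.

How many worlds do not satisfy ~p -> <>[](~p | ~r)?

w0: ~p is T, <>[](~p | ~r) is T. ✓
w1: ~p is T, <>[](~p | ~r) is T. ✓
w2: ~p is F, <>[](~p | ~r) is F. ✓
w3: ~p is F, <>[](~p | ~r) is F. ✓
w4: ~p is F, <>[](~p | ~r) is F. ✓
w5: ~p is T, <>[](~p | ~r) is F. ✗
w6: ~p is F, <>[](~p | ~r) is F. ✓
w7: ~p is T, <>[](~p | ~r) is F. ✗
Satisfying worlds: {w0, w1, w2, w3, w4, w6}.
So ~p -> <>[](~p | ~r) fails at the other 2 worlds.

2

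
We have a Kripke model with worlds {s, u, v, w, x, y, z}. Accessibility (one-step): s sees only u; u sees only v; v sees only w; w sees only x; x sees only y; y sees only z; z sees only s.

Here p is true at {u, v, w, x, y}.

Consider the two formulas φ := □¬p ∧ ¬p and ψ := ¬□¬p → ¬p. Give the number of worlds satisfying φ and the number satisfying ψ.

For □¬p ∧ ¬p:
s: □¬p is F, ¬p is T. ✗
u: □¬p is F, ¬p is F. ✗
v: □¬p is F, ¬p is F. ✗
w: □¬p is F, ¬p is F. ✗
x: □¬p is F, ¬p is F. ✗
y: □¬p is T, ¬p is F. ✗
z: □¬p is T, ¬p is T. ✓
— 1 world.
For ¬□¬p → ¬p:
s: ¬□¬p is T, ¬p is T. ✓
u: ¬□¬p is T, ¬p is F. ✗
v: ¬□¬p is T, ¬p is F. ✗
w: ¬□¬p is T, ¬p is F. ✗
x: ¬□¬p is T, ¬p is F. ✗
y: ¬□¬p is F, ¬p is F. ✓
z: ¬□¬p is F, ¬p is T. ✓
— 3 worlds.

1 and 3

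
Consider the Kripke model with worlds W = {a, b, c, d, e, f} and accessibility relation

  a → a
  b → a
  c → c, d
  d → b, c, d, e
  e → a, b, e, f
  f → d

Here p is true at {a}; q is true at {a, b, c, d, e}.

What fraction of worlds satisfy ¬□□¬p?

2/3

a: □□¬p is F. ✓
b: □□¬p is F. ✓
c: □□¬p is T. ✗
d: □□¬p is F. ✓
e: □□¬p is F. ✓
f: □□¬p is T. ✗
That's 4 of 6 worlds, so 4/6 = 2/3.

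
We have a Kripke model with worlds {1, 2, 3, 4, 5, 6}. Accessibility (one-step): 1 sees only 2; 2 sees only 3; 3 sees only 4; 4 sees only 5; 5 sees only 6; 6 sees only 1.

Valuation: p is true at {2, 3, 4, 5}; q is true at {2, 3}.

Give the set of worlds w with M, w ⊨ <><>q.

1: successors {2}; <>q there: 2:T. ✓
2: successors {3}; <>q there: 3:F. ✗
3: successors {4}; <>q there: 4:F. ✗
4: successors {5}; <>q there: 5:F. ✗
5: successors {6}; <>q there: 6:F. ✗
6: successors {1}; <>q there: 1:T. ✓

{1, 6}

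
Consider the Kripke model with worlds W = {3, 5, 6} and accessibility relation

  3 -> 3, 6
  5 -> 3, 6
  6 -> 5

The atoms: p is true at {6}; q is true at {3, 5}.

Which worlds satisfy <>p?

{3, 5}

3: successors {3, 6}; p there: 3:F, 6:T. ✓
5: successors {3, 6}; p there: 3:F, 6:T. ✓
6: successors {5}; p there: 5:F. ✗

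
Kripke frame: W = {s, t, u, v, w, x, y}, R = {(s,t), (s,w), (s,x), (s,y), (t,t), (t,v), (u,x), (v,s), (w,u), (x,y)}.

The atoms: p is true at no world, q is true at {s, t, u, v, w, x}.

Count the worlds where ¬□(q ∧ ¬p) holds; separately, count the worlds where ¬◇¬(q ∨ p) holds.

2 and 5

For ¬□(q ∧ ¬p):
s: □(q ∧ ¬p) is F. ✓
t: □(q ∧ ¬p) is T. ✗
u: □(q ∧ ¬p) is T. ✗
v: □(q ∧ ¬p) is T. ✗
w: □(q ∧ ¬p) is T. ✗
x: □(q ∧ ¬p) is F. ✓
y: □(q ∧ ¬p) is T. ✗
— 2 worlds.
For ¬◇¬(q ∨ p):
s: ◇¬(q ∨ p) is T. ✗
t: ◇¬(q ∨ p) is F. ✓
u: ◇¬(q ∨ p) is F. ✓
v: ◇¬(q ∨ p) is F. ✓
w: ◇¬(q ∨ p) is F. ✓
x: ◇¬(q ∨ p) is T. ✗
y: ◇¬(q ∨ p) is F. ✓
— 5 worlds.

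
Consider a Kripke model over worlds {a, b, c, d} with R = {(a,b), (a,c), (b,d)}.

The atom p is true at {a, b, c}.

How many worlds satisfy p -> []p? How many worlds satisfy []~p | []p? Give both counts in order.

3 and 4

For p -> []p:
a: p is T, []p is T. ✓
b: p is T, []p is F. ✗
c: p is T, []p is T. ✓
d: p is F, []p is T. ✓
— 3 worlds.
For []~p | []p:
a: []~p is F, []p is T. ✓
b: []~p is T, []p is F. ✓
c: []~p is T, []p is T. ✓
d: []~p is T, []p is T. ✓
— 4 worlds.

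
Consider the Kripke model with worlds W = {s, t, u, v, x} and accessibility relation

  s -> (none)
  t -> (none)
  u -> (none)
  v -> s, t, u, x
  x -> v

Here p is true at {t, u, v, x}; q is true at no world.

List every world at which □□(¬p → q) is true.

s: no successors, so □□(¬p → q) holds vacuously. ✓
t: no successors, so □□(¬p → q) holds vacuously. ✓
u: no successors, so □□(¬p → q) holds vacuously. ✓
v: successors {s, t, u, x}; □(¬p → q) there: s:T, t:T, u:T, x:T. ✓
x: successors {v}; □(¬p → q) there: v:F. ✗

{s, t, u, v}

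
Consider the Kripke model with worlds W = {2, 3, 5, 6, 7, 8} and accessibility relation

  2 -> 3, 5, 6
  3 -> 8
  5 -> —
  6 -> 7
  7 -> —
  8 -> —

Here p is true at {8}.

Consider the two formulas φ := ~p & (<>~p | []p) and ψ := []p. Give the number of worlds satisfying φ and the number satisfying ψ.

5 and 4

For ~p & (<>~p | []p):
2: ~p is T, <>~p | []p is T. ✓
3: ~p is T, <>~p | []p is T. ✓
5: ~p is T, <>~p | []p is T. ✓
6: ~p is T, <>~p | []p is T. ✓
7: ~p is T, <>~p | []p is T. ✓
8: ~p is F, <>~p | []p is T. ✗
— 5 worlds.
For []p:
2: successors {3, 5, 6}; p there: 3:F, 5:F, 6:F. ✗
3: successors {8}; p there: 8:T. ✓
5: no successors, so []p holds vacuously. ✓
6: successors {7}; p there: 7:F. ✗
7: no successors, so []p holds vacuously. ✓
8: no successors, so []p holds vacuously. ✓
— 4 worlds.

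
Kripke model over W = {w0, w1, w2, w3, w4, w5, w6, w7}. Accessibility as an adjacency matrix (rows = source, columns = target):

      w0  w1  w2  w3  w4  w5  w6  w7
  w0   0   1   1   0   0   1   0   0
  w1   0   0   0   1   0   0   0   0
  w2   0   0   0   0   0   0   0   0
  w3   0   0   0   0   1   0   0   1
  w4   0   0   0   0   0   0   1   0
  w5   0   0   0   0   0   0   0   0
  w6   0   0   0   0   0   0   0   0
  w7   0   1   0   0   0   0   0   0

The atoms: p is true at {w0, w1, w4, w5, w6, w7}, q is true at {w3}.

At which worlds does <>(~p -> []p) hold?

{w0, w1, w3, w4, w7}

w0: successors {w1, w2, w5}; ~p -> []p there: w1:T, w2:T, w5:T. ✓
w1: successors {w3}; ~p -> []p there: w3:T. ✓
w2: no successors, so <>(~p -> []p) fails. ✗
w3: successors {w4, w7}; ~p -> []p there: w4:T, w7:T. ✓
w4: successors {w6}; ~p -> []p there: w6:T. ✓
w5: no successors, so <>(~p -> []p) fails. ✗
w6: no successors, so <>(~p -> []p) fails. ✗
w7: successors {w1}; ~p -> []p there: w1:T. ✓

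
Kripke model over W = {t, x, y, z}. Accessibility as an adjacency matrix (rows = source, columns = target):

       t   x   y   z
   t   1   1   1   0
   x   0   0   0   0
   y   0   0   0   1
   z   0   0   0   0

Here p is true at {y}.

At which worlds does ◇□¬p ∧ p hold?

{y}

t: ◇□¬p is T, p is F. ✗
x: ◇□¬p is F, p is F. ✗
y: ◇□¬p is T, p is T. ✓
z: ◇□¬p is F, p is F. ✗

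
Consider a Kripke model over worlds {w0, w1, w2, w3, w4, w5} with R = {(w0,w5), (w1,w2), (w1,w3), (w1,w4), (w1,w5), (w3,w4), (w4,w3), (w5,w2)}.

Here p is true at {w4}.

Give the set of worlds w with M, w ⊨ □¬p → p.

{w1, w3, w4}

w0: □¬p is T, p is F. ✗
w1: □¬p is F, p is F. ✓
w2: □¬p is T, p is F. ✗
w3: □¬p is F, p is F. ✓
w4: □¬p is T, p is T. ✓
w5: □¬p is T, p is F. ✗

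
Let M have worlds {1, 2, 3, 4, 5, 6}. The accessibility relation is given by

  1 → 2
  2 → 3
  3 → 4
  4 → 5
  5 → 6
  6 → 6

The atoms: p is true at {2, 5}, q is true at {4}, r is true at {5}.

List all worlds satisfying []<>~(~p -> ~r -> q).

{1, 4, 5, 6}

1: successors {2}; <>~(~p -> ~r -> q) there: 2:T. ✓
2: successors {3}; <>~(~p -> ~r -> q) there: 3:F. ✗
3: successors {4}; <>~(~p -> ~r -> q) there: 4:F. ✗
4: successors {5}; <>~(~p -> ~r -> q) there: 5:T. ✓
5: successors {6}; <>~(~p -> ~r -> q) there: 6:T. ✓
6: successors {6}; <>~(~p -> ~r -> q) there: 6:T. ✓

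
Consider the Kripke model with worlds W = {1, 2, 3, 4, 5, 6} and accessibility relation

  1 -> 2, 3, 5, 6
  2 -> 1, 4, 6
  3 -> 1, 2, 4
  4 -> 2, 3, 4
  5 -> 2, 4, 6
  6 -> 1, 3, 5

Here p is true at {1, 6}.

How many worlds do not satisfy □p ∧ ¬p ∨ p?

1: □p ∧ ¬p is F, p is T. ✓
2: □p ∧ ¬p is F, p is F. ✗
3: □p ∧ ¬p is F, p is F. ✗
4: □p ∧ ¬p is F, p is F. ✗
5: □p ∧ ¬p is F, p is F. ✗
6: □p ∧ ¬p is F, p is T. ✓
Satisfying worlds: {1, 6}.
So □p ∧ ¬p ∨ p fails at the other 4 worlds.

4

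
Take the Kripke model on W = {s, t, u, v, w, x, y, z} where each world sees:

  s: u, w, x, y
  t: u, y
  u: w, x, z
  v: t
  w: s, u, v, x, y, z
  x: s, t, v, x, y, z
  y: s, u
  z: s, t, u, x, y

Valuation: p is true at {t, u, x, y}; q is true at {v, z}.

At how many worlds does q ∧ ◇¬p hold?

1

s: q is F, ◇¬p is T. ✗
t: q is F, ◇¬p is F. ✗
u: q is F, ◇¬p is T. ✗
v: q is T, ◇¬p is F. ✗
w: q is F, ◇¬p is T. ✗
x: q is F, ◇¬p is T. ✗
y: q is F, ◇¬p is T. ✗
z: q is T, ◇¬p is T. ✓
Satisfying worlds: {z}.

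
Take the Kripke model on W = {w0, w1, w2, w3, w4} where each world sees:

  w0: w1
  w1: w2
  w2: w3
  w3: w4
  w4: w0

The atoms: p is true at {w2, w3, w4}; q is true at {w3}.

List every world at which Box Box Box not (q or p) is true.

w0: successors {w1}; Box Box not (q or p) there: w1:F. ✗
w1: successors {w2}; Box Box not (q or p) there: w2:F. ✗
w2: successors {w3}; Box Box not (q or p) there: w3:T. ✓
w3: successors {w4}; Box Box not (q or p) there: w4:T. ✓
w4: successors {w0}; Box Box not (q or p) there: w0:F. ✗

{w2, w3}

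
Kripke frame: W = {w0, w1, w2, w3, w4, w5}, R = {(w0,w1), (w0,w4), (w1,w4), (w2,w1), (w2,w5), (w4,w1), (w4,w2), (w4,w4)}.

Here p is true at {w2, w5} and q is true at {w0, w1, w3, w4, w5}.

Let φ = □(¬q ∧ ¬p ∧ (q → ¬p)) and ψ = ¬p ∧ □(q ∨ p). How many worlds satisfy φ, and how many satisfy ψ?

2 and 4

For □(¬q ∧ ¬p ∧ (q → ¬p)):
w0: successors {w1, w4}; ¬q ∧ ¬p ∧ (q → ¬p) there: w1:F, w4:F. ✗
w1: successors {w4}; ¬q ∧ ¬p ∧ (q → ¬p) there: w4:F. ✗
w2: successors {w1, w5}; ¬q ∧ ¬p ∧ (q → ¬p) there: w1:F, w5:F. ✗
w3: no successors, so □(¬q ∧ ¬p ∧ (q → ¬p)) holds vacuously. ✓
w4: successors {w1, w2, w4}; ¬q ∧ ¬p ∧ (q → ¬p) there: w1:F, w2:F, w4:F. ✗
w5: no successors, so □(¬q ∧ ¬p ∧ (q → ¬p)) holds vacuously. ✓
— 2 worlds.
For ¬p ∧ □(q ∨ p):
w0: ¬p is T, □(q ∨ p) is T. ✓
w1: ¬p is T, □(q ∨ p) is T. ✓
w2: ¬p is F, □(q ∨ p) is T. ✗
w3: ¬p is T, □(q ∨ p) is T. ✓
w4: ¬p is T, □(q ∨ p) is T. ✓
w5: ¬p is F, □(q ∨ p) is T. ✗
— 4 worlds.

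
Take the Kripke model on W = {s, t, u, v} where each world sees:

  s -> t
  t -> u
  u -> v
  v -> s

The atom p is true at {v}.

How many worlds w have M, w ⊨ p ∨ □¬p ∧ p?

1

s: p is F, □¬p ∧ p is F. ✗
t: p is F, □¬p ∧ p is F. ✗
u: p is F, □¬p ∧ p is F. ✗
v: p is T, □¬p ∧ p is T. ✓
Satisfying worlds: {v}.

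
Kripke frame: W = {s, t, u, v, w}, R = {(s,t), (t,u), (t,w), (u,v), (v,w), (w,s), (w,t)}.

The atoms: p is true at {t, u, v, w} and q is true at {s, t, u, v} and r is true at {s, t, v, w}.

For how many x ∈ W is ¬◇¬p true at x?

4

s: ◇¬p is F. ✓
t: ◇¬p is F. ✓
u: ◇¬p is F. ✓
v: ◇¬p is F. ✓
w: ◇¬p is T. ✗
Satisfying worlds: {s, t, u, v}.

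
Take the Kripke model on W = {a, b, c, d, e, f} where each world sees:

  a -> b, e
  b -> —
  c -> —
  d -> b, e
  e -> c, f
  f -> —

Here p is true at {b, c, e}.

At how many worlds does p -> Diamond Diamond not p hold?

3

a: p is F, Diamond Diamond not p is T. ✓
b: p is T, Diamond Diamond not p is F. ✗
c: p is T, Diamond Diamond not p is F. ✗
d: p is F, Diamond Diamond not p is T. ✓
e: p is T, Diamond Diamond not p is F. ✗
f: p is F, Diamond Diamond not p is F. ✓
Satisfying worlds: {a, d, f}.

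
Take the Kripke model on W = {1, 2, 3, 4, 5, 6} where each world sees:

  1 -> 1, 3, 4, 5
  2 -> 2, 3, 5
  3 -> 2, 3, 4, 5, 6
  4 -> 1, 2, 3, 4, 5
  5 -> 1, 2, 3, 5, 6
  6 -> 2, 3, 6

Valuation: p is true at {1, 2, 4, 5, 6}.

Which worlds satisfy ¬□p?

1: □p is F. ✓
2: □p is F. ✓
3: □p is F. ✓
4: □p is F. ✓
5: □p is F. ✓
6: □p is F. ✓

{1, 2, 3, 4, 5, 6}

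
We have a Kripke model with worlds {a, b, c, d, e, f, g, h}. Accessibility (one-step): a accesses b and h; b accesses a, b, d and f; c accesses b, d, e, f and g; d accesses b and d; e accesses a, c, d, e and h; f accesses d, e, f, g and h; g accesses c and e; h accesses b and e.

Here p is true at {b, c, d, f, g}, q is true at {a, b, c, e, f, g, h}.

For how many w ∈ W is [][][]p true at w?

0

a: successors {b, h}; [][]p there: b:F, h:F. ✗
b: successors {a, b, d, f}; [][]p there: a:F, b:F, d:F, f:F. ✗
c: successors {b, d, e, f, g}; [][]p there: b:F, d:F, e:F, f:F, g:F. ✗
d: successors {b, d}; [][]p there: b:F, d:F. ✗
e: successors {a, c, d, e, h}; [][]p there: a:F, c:F, d:F, e:F, h:F. ✗
f: successors {d, e, f, g, h}; [][]p there: d:F, e:F, f:F, g:F, h:F. ✗
g: successors {c, e}; [][]p there: c:F, e:F. ✗
h: successors {b, e}; [][]p there: b:F, e:F. ✗
Satisfying worlds: ∅.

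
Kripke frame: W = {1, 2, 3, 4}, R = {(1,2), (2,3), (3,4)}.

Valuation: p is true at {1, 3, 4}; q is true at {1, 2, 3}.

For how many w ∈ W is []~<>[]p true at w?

1: successors {2}; ~<>[]p there: 2:F. ✗
2: successors {3}; ~<>[]p there: 3:F. ✗
3: successors {4}; ~<>[]p there: 4:T. ✓
4: no successors, so []~<>[]p holds vacuously. ✓
Satisfying worlds: {3, 4}.

2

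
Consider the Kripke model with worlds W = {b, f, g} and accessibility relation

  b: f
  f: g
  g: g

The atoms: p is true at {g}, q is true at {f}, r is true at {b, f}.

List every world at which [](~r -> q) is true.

b: successors {f}; ~r -> q there: f:T. ✓
f: successors {g}; ~r -> q there: g:F. ✗
g: successors {g}; ~r -> q there: g:F. ✗

{b}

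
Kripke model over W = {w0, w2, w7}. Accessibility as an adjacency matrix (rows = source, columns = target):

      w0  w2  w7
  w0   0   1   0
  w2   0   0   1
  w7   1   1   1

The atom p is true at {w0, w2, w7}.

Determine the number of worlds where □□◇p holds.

3

w0: successors {w2}; □◇p there: w2:T. ✓
w2: successors {w7}; □◇p there: w7:T. ✓
w7: successors {w0, w2, w7}; □◇p there: w0:T, w2:T, w7:T. ✓
Satisfying worlds: {w0, w2, w7}.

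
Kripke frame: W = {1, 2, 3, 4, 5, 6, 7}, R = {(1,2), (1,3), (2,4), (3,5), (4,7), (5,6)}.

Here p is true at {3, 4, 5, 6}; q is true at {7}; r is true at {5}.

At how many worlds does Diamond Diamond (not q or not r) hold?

1: successors {2, 3}; Diamond (not q or not r) there: 2:T, 3:T. ✓
2: successors {4}; Diamond (not q or not r) there: 4:T. ✓
3: successors {5}; Diamond (not q or not r) there: 5:T. ✓
4: successors {7}; Diamond (not q or not r) there: 7:F. ✗
5: successors {6}; Diamond (not q or not r) there: 6:F. ✗
6: no successors, so Diamond Diamond (not q or not r) fails. ✗
7: no successors, so Diamond Diamond (not q or not r) fails. ✗
Satisfying worlds: {1, 2, 3}.

3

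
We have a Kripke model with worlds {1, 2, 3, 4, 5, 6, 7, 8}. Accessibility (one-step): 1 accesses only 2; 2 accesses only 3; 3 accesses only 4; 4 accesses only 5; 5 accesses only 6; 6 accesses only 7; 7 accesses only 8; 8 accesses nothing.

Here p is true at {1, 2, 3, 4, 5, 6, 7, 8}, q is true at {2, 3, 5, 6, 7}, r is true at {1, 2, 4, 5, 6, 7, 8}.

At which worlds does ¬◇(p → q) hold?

{3, 7, 8}

1: ◇(p → q) is T. ✗
2: ◇(p → q) is T. ✗
3: ◇(p → q) is F. ✓
4: ◇(p → q) is T. ✗
5: ◇(p → q) is T. ✗
6: ◇(p → q) is T. ✗
7: ◇(p → q) is F. ✓
8: ◇(p → q) is F. ✓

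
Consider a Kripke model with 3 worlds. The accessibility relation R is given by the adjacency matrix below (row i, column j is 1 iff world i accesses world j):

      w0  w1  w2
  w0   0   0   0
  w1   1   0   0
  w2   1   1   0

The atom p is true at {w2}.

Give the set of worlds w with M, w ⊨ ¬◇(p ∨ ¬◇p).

w0: ◇(p ∨ ¬◇p) is F. ✓
w1: ◇(p ∨ ¬◇p) is T. ✗
w2: ◇(p ∨ ¬◇p) is T. ✗

{w0}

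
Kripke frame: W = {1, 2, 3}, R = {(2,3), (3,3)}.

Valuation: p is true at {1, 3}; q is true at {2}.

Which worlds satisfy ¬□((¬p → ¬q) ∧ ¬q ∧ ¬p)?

{2, 3}

1: □((¬p → ¬q) ∧ ¬q ∧ ¬p) is T. ✗
2: □((¬p → ¬q) ∧ ¬q ∧ ¬p) is F. ✓
3: □((¬p → ¬q) ∧ ¬q ∧ ¬p) is F. ✓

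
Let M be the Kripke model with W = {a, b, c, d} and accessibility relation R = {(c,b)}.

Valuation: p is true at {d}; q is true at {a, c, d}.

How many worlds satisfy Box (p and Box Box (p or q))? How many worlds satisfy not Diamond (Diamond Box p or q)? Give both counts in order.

3 and 4

For Box (p and Box Box (p or q)):
a: no successors, so Box (p and Box Box (p or q)) holds vacuously. ✓
b: no successors, so Box (p and Box Box (p or q)) holds vacuously. ✓
c: successors {b}; p and Box Box (p or q) there: b:F. ✗
d: no successors, so Box (p and Box Box (p or q)) holds vacuously. ✓
— 3 worlds.
For not Diamond (Diamond Box p or q):
a: Diamond (Diamond Box p or q) is F. ✓
b: Diamond (Diamond Box p or q) is F. ✓
c: Diamond (Diamond Box p or q) is F. ✓
d: Diamond (Diamond Box p or q) is F. ✓
— 4 worlds.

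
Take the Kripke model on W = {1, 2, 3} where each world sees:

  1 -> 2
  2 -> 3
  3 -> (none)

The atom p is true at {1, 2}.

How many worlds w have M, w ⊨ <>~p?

1: successors {2}; ~p there: 2:F. ✗
2: successors {3}; ~p there: 3:T. ✓
3: no successors, so <>~p fails. ✗
Satisfying worlds: {2}.

1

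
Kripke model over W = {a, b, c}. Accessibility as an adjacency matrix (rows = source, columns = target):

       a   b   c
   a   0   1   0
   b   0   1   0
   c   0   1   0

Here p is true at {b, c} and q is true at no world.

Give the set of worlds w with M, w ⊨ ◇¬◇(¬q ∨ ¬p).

∅

a: successors {b}; ¬◇(¬q ∨ ¬p) there: b:F. ✗
b: successors {b}; ¬◇(¬q ∨ ¬p) there: b:F. ✗
c: successors {b}; ¬◇(¬q ∨ ¬p) there: b:F. ✗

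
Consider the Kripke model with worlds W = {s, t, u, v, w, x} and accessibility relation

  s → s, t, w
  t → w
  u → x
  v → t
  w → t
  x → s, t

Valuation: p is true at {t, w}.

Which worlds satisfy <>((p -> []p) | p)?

s: successors {s, t, w}; (p -> []p) | p there: s:T, t:T, w:T. ✓
t: successors {w}; (p -> []p) | p there: w:T. ✓
u: successors {x}; (p -> []p) | p there: x:T. ✓
v: successors {t}; (p -> []p) | p there: t:T. ✓
w: successors {t}; (p -> []p) | p there: t:T. ✓
x: successors {s, t}; (p -> []p) | p there: s:T, t:T. ✓

{s, t, u, v, w, x}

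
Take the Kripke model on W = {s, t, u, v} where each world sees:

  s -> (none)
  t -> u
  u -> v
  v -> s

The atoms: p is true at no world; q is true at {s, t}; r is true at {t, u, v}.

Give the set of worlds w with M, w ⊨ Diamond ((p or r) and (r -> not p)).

s: no successors, so Diamond ((p or r) and (r -> not p)) fails. ✗
t: successors {u}; (p or r) and (r -> not p) there: u:T. ✓
u: successors {v}; (p or r) and (r -> not p) there: v:T. ✓
v: successors {s}; (p or r) and (r -> not p) there: s:F. ✗

{t, u}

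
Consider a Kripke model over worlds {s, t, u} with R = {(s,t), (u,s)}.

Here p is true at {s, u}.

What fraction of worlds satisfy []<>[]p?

2/3

s: successors {t}; <>[]p there: t:F. ✗
t: no successors, so []<>[]p holds vacuously. ✓
u: successors {s}; <>[]p there: s:T. ✓
That's 2 of 3 worlds, so 2/3.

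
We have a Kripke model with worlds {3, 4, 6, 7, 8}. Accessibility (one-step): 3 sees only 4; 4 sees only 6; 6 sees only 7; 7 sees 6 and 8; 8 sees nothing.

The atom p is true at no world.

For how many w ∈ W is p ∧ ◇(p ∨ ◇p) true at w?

0

3: p is F, ◇(p ∨ ◇p) is F. ✗
4: p is F, ◇(p ∨ ◇p) is F. ✗
6: p is F, ◇(p ∨ ◇p) is F. ✗
7: p is F, ◇(p ∨ ◇p) is F. ✗
8: p is F, ◇(p ∨ ◇p) is F. ✗
Satisfying worlds: ∅.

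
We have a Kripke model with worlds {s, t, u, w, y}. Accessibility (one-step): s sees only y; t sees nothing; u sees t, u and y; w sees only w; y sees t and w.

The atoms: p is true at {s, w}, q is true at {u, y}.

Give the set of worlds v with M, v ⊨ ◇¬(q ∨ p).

s: successors {y}; ¬(q ∨ p) there: y:F. ✗
t: no successors, so ◇¬(q ∨ p) fails. ✗
u: successors {t, u, y}; ¬(q ∨ p) there: t:T, u:F, y:F. ✓
w: successors {w}; ¬(q ∨ p) there: w:F. ✗
y: successors {t, w}; ¬(q ∨ p) there: t:T, w:F. ✓

{u, y}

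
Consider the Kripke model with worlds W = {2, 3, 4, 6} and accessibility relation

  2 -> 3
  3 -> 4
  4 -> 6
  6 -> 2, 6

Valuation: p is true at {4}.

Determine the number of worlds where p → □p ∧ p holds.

2: p is F, □p ∧ p is F. ✓
3: p is F, □p ∧ p is F. ✓
4: p is T, □p ∧ p is F. ✗
6: p is F, □p ∧ p is F. ✓
Satisfying worlds: {2, 3, 6}.

3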